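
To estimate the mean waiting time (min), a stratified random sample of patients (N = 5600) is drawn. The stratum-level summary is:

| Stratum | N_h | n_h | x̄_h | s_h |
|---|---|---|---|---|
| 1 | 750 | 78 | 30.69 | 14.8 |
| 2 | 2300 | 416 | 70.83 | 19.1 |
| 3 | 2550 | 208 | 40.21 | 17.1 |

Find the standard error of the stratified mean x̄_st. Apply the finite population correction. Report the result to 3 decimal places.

SE(x̄_st) ≈ 0.659

V̂(x̄_st) = Σ W_h² (1 − n_h/N_h) s_h²/n_h, with W_h = N_h/N and N = 5600:
  stratum 1: (750/5600)²·(1 − 78/750)·14.8²/78 = 0.0451319
  stratum 2: (2300/5600)²·(1 − 416/2300)·19.1²/416 = 0.121173
  stratum 3: (2550/5600)²·(1 − 208/2550)·17.1²/208 = 0.267719
V̂(x̄_st) = 0.434024
SE(x̄_st) = √0.434024 = 0.658805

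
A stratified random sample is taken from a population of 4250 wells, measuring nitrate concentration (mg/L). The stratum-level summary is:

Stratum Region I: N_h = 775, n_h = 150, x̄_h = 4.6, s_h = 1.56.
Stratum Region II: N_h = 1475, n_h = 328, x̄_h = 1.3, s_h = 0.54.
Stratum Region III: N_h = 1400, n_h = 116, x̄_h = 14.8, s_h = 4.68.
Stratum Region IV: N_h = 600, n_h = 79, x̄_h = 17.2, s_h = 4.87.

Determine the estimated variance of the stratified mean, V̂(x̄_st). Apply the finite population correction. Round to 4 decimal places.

V̂(x̄_st) ≈ 0.0245

V̂(x̄_st) = Σ W_h² (1 − n_h/N_h) s_h²/n_h, with W_h = N_h/N and N = 4250:
  stratum Region I: (775/4250)²·(1 − 150/775)·1.56²/150 = 0.000435073
  stratum Region II: (1475/4250)²·(1 − 328/1475)·0.54²/328 = 8.32705e-05
  stratum Region III: (1400/4250)²·(1 − 116/1400)·4.68²/116 = 0.018791
  stratum Region IV: (600/4250)²·(1 − 79/600)·4.87²/79 = 0.00519567
V̂(x̄_st) = 0.024505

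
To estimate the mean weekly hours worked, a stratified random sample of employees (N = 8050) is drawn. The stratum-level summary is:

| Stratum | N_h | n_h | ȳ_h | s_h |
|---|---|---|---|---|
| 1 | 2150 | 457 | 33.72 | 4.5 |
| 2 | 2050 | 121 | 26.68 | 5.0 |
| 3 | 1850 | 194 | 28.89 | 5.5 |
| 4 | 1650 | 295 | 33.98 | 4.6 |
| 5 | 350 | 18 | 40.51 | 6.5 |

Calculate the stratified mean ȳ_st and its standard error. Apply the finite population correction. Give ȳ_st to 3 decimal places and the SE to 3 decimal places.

ȳ_st = Σ W_h ȳ_h = (2150·33.72 + 2050·26.68 + 1850·28.89 + 1650·33.98 + 350·40.51)/8050 = 31.16571
V̂(ȳ_st) = Σ W_h² (1 − n_h/N_h) s_h²/n_h, with W_h = N_h/N and N = 8050:
  stratum 1: (2150/8050)²·(1 − 457/2150)·4.5²/457 = 0.00248893
  stratum 2: (2050/8050)²·(1 − 121/2050)·5.0²/121 = 0.0126081
  stratum 3: (1850/8050)²·(1 − 194/1850)·5.5²/194 = 0.00737164
  stratum 4: (1650/8050)²·(1 − 295/1650)·4.6²/295 = 0.00247471
  stratum 5: (350/8050)²·(1 − 18/350)·6.5²/18 = 0.0042089
V̂(ȳ_st) = 0.0291523
SE(ȳ_st) = √0.0291523 = 0.17074

ȳ_st ≈ 31.166, SE ≈ 0.171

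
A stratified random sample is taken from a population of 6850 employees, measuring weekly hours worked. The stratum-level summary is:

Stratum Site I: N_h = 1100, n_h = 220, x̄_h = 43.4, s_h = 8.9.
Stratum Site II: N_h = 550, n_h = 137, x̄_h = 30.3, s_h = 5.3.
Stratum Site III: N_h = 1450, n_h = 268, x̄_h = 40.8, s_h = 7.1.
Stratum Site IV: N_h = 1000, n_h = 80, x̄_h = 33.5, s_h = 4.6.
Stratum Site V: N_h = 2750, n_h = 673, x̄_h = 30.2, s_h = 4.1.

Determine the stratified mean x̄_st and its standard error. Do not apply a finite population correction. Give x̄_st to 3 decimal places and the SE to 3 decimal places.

x̄_st ≈ 35.053, SE ≈ 0.169

x̄_st = Σ W_h x̄_h = (1100·43.4 + 550·30.3 + 1450·40.8 + 1000·33.5 + 2750·30.2)/6850 = 35.05328
V̂(x̄_st) = Σ W_h² s_h²/n_h, with W_h = N_h/N and N = 6850:
  stratum Site I: (1100/6850)²·8.9²/220 = 0.00928456
  stratum Site II: (550/6850)²·5.3²/137 = 0.00132183
  stratum Site III: (1450/6850)²·7.1²/268 = 0.00842824
  stratum Site IV: (1000/6850)²·4.6²/80 = 0.00563695
  stratum Site V: (2750/6850)²·4.1²/673 = 0.00402566
V̂(x̄_st) = 0.0286972
SE(x̄_st) = √0.0286972 = 0.169403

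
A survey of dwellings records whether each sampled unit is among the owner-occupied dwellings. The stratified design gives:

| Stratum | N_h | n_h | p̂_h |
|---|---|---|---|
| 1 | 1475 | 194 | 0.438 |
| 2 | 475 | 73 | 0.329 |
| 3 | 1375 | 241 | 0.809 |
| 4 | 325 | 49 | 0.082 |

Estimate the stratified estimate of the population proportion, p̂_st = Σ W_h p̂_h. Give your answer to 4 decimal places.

p̂_st ≈ 0.5319

N = 3650; stratum weights W_h = N_h/N.
p̂_st = Σ W_h p̂_h = (1475·0.438 + 475·0.329 + 1375·0.809 + 325·0.082)/3650 = 0.53188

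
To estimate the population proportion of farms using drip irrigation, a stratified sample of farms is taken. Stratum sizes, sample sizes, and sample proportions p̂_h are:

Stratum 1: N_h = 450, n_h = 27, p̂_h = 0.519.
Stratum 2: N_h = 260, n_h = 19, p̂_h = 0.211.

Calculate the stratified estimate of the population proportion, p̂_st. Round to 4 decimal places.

p̂_st ≈ 0.4062

N = 710; stratum weights W_h = N_h/N.
p̂_st = Σ W_h p̂_h = (450·0.519 + 260·0.211)/710 = 0.40621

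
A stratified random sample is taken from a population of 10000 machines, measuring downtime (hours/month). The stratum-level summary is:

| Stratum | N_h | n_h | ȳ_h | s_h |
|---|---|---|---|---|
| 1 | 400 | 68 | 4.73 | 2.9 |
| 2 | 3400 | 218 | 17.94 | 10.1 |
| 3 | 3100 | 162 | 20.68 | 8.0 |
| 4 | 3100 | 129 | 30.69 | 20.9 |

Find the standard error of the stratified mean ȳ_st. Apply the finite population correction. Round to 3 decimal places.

V̂(ȳ_st) = Σ W_h² (1 − n_h/N_h) s_h²/n_h, with W_h = N_h/N and N = 10000:
  stratum 1: (400/10000)²·(1 − 68/400)·2.9²/68 = 0.000164242
  stratum 2: (3400/10000)²·(1 − 218/3400)·10.1²/218 = 0.050625
  stratum 3: (3100/10000)²·(1 − 162/3100)·8.0²/162 = 0.0359814
  stratum 4: (3100/10000)²·(1 − 129/3100)·20.9²/129 = 0.311865
V̂(ȳ_st) = 0.398636
SE(ȳ_st) = √0.398636 = 0.631376

SE(ȳ_st) ≈ 0.631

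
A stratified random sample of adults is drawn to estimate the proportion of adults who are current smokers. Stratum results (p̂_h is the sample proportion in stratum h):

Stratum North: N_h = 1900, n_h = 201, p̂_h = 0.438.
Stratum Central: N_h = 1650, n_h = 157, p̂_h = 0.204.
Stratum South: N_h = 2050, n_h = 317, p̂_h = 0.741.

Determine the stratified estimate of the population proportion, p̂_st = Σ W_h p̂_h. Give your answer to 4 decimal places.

p̂_st ≈ 0.4800

N = 5600; stratum weights W_h = N_h/N.
p̂_st = Σ W_h p̂_h = (1900·0.438 + 1650·0.204 + 2050·0.741)/5600 = 0.47997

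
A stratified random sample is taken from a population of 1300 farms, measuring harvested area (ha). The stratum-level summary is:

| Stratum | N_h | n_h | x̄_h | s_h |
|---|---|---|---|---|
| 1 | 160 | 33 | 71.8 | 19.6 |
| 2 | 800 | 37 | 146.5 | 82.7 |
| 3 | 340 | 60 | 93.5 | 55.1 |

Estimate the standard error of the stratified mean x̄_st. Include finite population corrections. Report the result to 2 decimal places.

SE(x̄_st) ≈ 8.35

V̂(x̄_st) = Σ W_h² (1 − n_h/N_h) s_h²/n_h, with W_h = N_h/N and N = 1300:
  stratum 1: (160/1300)²·(1 − 33/160)·19.6²/33 = 0.13997
  stratum 2: (800/1300)²·(1 − 37/800)·82.7²/37 = 66.7632
  stratum 3: (340/1300)²·(1 − 60/340)·55.1²/60 = 2.85038
V̂(x̄_st) = 69.7535
SE(x̄_st) = √69.7535 = 8.35186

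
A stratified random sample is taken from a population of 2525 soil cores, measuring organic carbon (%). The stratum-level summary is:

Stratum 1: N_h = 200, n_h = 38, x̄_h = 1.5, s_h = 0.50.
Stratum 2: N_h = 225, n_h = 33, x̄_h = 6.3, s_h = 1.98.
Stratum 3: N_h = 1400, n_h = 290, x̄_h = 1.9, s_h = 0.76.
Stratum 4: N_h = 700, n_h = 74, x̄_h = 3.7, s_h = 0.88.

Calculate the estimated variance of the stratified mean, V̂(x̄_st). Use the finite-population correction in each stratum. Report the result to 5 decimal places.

V̂(x̄_st) = Σ W_h² (1 − n_h/N_h) s_h²/n_h, with W_h = N_h/N and N = 2525:
  stratum 1: (200/2525)²·(1 − 38/200)·0.50²/38 = 3.34333e-05
  stratum 2: (225/2525)²·(1 − 33/225)·1.98²/33 = 0.000804966
  stratum 3: (1400/2525)²·(1 − 290/1400)·0.76²/290 = 0.000485464
  stratum 4: (700/2525)²·(1 − 74/700)·0.88²/74 = 0.000719256
V̂(x̄_st) = 0.00204312

V̂(x̄_st) ≈ 0.00204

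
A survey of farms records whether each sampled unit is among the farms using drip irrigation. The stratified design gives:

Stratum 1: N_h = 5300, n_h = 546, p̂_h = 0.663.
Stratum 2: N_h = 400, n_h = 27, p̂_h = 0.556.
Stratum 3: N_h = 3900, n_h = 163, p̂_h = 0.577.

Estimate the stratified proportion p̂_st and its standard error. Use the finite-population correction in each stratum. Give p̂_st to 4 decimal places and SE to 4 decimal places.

N = 9600; stratum weights W_h = N_h/N.
p̂_st = Σ W_h p̂_h = (5300·0.663 + 400·0.556 + 3900·0.577)/9600 = 0.62360
V̂(p̂_st) = Σ W_h² (1 − n_h/N_h) p̂_h(1−p̂_h)/(n_h−1):
  stratum 1: (5300/9600)²·(1 − 546/5300)·0.663·0.337/545 = 0.000112083
  stratum 2: (400/9600)²·(1 − 27/400)·0.556·0.444/26 = 1.53713e-05
  stratum 3: (3900/9600)²·(1 − 163/3900)·0.577·0.423/162 = 0.000238257
V̂(p̂_st) = 0.000365712; SE = √V̂ = 0.0191236

p̂_st ≈ 0.6236, SE ≈ 0.0191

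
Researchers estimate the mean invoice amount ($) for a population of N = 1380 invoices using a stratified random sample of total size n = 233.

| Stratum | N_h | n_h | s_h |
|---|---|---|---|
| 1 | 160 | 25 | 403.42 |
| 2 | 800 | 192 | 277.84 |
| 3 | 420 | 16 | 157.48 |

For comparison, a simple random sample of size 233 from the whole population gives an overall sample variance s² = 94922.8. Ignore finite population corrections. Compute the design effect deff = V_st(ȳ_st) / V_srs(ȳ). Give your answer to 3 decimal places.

V̂(ȳ_st) = Σ W_h² s_h²/n_h, with W_h = N_h/N and N = 1380:
  stratum 1: (160/1380)²·403.42²/25 = 87.5098
  stratum 2: (800/1380)²·277.84²/192 = 135.117
  stratum 3: (420/1380)²·157.48²/16 = 143.572
V_st = 366.199
V_srs = s²/n = 94922.8/233 = 407.394
deff = V_st / V_srs = 366.199/407.394 = 0.8989

deff ≈ 0.899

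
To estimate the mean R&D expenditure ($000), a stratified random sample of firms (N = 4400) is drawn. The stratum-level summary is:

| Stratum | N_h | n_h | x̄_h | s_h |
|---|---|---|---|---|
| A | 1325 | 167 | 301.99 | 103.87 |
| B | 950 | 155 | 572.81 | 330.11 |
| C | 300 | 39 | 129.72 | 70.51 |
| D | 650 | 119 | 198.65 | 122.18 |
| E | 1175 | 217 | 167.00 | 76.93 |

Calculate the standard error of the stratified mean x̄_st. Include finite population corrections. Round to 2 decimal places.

SE(x̄_st) ≈ 6.07

V̂(x̄_st) = Σ W_h² (1 − n_h/N_h) s_h²/n_h, with W_h = N_h/N and N = 4400:
  stratum A: (1325/4400)²·(1 − 167/1325)·103.87²/167 = 5.12015
  stratum B: (950/4400)²·(1 − 155/950)·330.11²/155 = 27.4265
  stratum C: (300/4400)²·(1 − 39/300)·70.51²/39 = 0.515577
  stratum D: (650/4400)²·(1 − 119/650)·122.18²/119 = 2.23643
  stratum E: (1175/4400)²·(1 − 217/1175)·76.93²/217 = 1.58573
V̂(x̄_st) = 36.8844
SE(x̄_st) = √36.8844 = 6.07326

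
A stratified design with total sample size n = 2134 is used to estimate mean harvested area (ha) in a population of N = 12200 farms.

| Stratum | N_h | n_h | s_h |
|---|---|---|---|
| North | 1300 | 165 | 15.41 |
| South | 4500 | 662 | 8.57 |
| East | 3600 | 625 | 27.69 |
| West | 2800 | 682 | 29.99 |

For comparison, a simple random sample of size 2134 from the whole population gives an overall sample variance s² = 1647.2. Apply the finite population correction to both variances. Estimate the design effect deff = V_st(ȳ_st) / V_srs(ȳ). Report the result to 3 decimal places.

deff ≈ 0.264

V̂(ȳ_st) = Σ W_h² (1 − n_h/N_h) s_h²/n_h, with W_h = N_h/N and N = 12200:
  stratum North: (1300/12200)²·(1 − 165/1300)·15.41²/165 = 0.0142673
  stratum South: (4500/12200)²·(1 − 662/4500)·8.57²/662 = 0.0128736
  stratum East: (3600/12200)²·(1 − 625/3600)·27.69²/625 = 0.0882746
  stratum West: (2800/12200)²·(1 − 682/2800)·29.99²/682 = 0.0525452
V_st = 0.167961
V_srs = (1 − 2134/12200)·1647.2/2134 = 0.636867
deff = V_st / V_srs = 0.167961/0.636867 = 0.2637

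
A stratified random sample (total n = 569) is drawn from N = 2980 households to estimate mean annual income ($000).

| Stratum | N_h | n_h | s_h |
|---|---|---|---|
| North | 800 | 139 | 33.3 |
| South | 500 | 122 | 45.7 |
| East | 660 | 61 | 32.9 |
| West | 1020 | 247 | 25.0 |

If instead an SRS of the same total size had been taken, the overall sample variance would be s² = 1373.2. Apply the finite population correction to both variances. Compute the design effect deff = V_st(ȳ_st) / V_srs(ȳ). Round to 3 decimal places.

V̂(ȳ_st) = Σ W_h² (1 − n_h/N_h) s_h²/n_h, with W_h = N_h/N and N = 2980:
  stratum North: (800/2980)²·(1 − 139/800)·33.3²/139 = 0.475043
  stratum South: (500/2980)²·(1 − 122/500)·45.7²/122 = 0.364336
  stratum East: (660/2980)²·(1 − 61/660)·32.9²/61 = 0.789951
  stratum West: (1020/2980)²·(1 − 247/1020)·25.0²/247 = 0.224662
V_st = 1.85399
V_srs = (1 − 569/2980)·1373.2/569 = 1.95255
deff = V_st / V_srs = 1.85399/1.95255 = 0.9495

deff ≈ 0.950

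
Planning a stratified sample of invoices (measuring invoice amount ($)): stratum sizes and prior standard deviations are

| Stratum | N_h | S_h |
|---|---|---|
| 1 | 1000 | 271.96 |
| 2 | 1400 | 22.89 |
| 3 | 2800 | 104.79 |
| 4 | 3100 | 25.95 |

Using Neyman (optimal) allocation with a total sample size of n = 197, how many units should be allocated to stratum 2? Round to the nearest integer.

Neyman allocation: n_h = n · N_h S_h / Σ N_i S_i, with n = 197.
  stratum 1: N_h·S_h = 1000·271.96 = 271960.00
  stratum 2: N_h·S_h = 1400·22.89 = 32046.00
  stratum 3: N_h·S_h = 2800·104.79 = 293412.00
  stratum 4: N_h·S_h = 3100·25.95 = 80445.00
Σ N_h S_h = 677863.00
n for stratum 2 = 197·32046.00/677863.00 = 9.313 → 9

9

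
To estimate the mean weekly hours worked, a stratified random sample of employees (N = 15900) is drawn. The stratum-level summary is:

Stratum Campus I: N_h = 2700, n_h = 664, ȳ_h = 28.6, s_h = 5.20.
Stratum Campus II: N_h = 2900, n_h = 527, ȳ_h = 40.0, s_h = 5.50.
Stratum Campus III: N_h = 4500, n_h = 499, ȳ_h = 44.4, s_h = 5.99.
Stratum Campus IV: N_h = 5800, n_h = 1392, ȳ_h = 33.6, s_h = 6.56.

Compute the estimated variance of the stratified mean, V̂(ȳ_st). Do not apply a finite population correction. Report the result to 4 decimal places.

V̂(ȳ_st) ≈ 0.0130

V̂(ȳ_st) = Σ W_h² s_h²/n_h, with W_h = N_h/N and N = 15900:
  stratum Campus I: (2700/15900)²·5.20²/664 = 0.00117428
  stratum Campus II: (2900/15900)²·5.50²/527 = 0.00190949
  stratum Campus III: (4500/15900)²·5.99²/499 = 0.00575949
  stratum Campus IV: (5800/15900)²·6.56²/1392 = 0.00411368
V̂(ȳ_st) = 0.0129569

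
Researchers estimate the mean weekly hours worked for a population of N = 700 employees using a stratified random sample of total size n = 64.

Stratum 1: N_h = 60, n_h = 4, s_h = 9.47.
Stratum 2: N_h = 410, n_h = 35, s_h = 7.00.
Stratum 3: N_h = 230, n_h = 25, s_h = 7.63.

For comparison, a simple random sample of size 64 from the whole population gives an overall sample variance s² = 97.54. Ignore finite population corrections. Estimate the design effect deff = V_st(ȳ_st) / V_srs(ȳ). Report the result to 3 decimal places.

V̂(ȳ_st) = Σ W_h² s_h²/n_h, with W_h = N_h/N and N = 700:
  stratum 1: (60/700)²·9.47²/4 = 0.16472
  stratum 2: (410/700)²·7.00²/35 = 0.480286
  stratum 3: (230/700)²·7.63²/25 = 0.251402
V_st = 0.896408
V_srs = s²/n = 97.54/64 = 1.52406
deff = V_st / V_srs = 0.896408/1.52406 = 0.5882

deff ≈ 0.588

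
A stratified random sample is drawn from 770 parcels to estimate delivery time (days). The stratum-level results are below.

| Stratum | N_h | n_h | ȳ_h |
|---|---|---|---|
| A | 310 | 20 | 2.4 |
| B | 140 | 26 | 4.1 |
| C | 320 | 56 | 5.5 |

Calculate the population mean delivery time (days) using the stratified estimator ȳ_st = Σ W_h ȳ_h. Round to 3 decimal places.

ȳ_st ≈ 3.997

N = Σ N_h = 770. Stratum weights W_h = N_h/N.
ȳ_st = (310·2.4 + 140·4.1 + 320·5.5) / 770 = 3.99740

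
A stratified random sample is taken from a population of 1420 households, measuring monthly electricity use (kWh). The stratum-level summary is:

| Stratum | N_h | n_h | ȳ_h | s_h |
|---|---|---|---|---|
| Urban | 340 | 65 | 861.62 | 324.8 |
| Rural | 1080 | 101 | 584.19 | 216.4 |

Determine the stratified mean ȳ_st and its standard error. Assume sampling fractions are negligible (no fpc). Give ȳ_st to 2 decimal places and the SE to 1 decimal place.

ȳ_st ≈ 650.62, SE ≈ 19.0

ȳ_st = Σ W_h ȳ_h = (340·861.62 + 1080·584.19)/1420 = 650.61690
V̂(ȳ_st) = Σ W_h² s_h²/n_h, with W_h = N_h/N and N = 1420:
  stratum Urban: (340/1420)²·324.8²/65 = 93.0465
  stratum Rural: (1080/1420)²·216.4²/101 = 268.203
V̂(ȳ_st) = 361.25
SE(ȳ_st) = √361.25 = 19.0066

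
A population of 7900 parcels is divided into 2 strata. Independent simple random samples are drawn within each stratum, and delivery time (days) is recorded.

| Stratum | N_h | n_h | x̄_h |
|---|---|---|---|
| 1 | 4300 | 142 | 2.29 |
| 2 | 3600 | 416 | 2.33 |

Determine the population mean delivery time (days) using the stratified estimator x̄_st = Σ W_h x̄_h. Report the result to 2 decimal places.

x̄_st ≈ 2.31

N = Σ N_h = 7900. Stratum weights W_h = N_h/N.
x̄_st = (4300·2.29 + 3600·2.33) / 7900 = 2.3082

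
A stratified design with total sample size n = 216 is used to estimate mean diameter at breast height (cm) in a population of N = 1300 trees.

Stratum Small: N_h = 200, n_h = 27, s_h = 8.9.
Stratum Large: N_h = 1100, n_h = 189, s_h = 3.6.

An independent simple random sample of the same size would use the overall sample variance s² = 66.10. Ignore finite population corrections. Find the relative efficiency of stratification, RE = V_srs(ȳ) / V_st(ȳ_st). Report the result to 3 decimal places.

RE ≈ 2.582

V̂(ȳ_st) = Σ W_h² s_h²/n_h, with W_h = N_h/N and N = 1300:
  stratum Small: (200/1300)²·8.9²/27 = 0.0694368
  stratum Large: (1100/1300)²·3.6²/189 = 0.0490955
V_st = 0.118532
V_srs = s²/n = 66.10/216 = 0.306019
Relative efficiency = V_srs / V_st = 0.306019/0.118532 = 2.5817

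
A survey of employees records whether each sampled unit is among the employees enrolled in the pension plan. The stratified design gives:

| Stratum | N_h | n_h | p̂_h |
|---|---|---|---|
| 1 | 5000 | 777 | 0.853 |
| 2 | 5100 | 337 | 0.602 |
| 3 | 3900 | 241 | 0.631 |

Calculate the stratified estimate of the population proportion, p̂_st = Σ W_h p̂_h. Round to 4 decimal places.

N = 14000; stratum weights W_h = N_h/N.
p̂_st = Σ W_h p̂_h = (5000·0.853 + 5100·0.602 + 3900·0.631)/14000 = 0.69972

p̂_st ≈ 0.6997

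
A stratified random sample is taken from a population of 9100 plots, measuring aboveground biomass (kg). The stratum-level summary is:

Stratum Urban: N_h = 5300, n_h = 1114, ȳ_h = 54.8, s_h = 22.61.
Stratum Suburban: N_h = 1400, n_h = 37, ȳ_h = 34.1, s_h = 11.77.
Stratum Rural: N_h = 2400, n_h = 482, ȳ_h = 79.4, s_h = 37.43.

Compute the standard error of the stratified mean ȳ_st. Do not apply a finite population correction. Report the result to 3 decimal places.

V̂(ȳ_st) = Σ W_h² s_h²/n_h, with W_h = N_h/N and N = 9100:
  stratum Urban: (5300/9100)²·22.61²/1114 = 0.155663
  stratum Suburban: (1400/9100)²·11.77²/37 = 0.0886185
  stratum Rural: (2400/9100)²·37.43²/482 = 0.202177
V̂(ȳ_st) = 0.446459
SE(ȳ_st) = √0.446459 = 0.668176

SE(ȳ_st) ≈ 0.668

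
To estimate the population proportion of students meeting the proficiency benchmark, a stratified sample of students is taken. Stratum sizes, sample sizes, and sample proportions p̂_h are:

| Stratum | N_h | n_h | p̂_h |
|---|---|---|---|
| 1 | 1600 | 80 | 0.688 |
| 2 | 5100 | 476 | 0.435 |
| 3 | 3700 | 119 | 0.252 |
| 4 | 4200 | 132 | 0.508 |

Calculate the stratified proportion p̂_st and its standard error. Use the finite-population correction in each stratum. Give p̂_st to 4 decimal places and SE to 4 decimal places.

p̂_st ≈ 0.4373, SE ≈ 0.0185

N = 14600; stratum weights W_h = N_h/N.
p̂_st = Σ W_h p̂_h = (1600·0.688 + 5100·0.435 + 3700·0.252 + 4200·0.508)/14600 = 0.43735
V̂(p̂_st) = Σ W_h² (1 − n_h/N_h) p̂_h(1−p̂_h)/(n_h−1):
  stratum 1: (1600/14600)²·(1 − 80/1600)·0.688·0.312/79 = 3.10009e-05
  stratum 2: (5100/14600)²·(1 − 476/5100)·0.435·0.565/475 = 5.72435e-05
  stratum 3: (3700/14600)²·(1 − 119/3700)·0.252·0.748/118 = 9.92934e-05
  stratum 4: (4200/14600)²·(1 − 132/4200)·0.508·0.492/131 = 0.000152926
V̂(p̂_st) = 0.000340464; SE = √V̂ = 0.0184517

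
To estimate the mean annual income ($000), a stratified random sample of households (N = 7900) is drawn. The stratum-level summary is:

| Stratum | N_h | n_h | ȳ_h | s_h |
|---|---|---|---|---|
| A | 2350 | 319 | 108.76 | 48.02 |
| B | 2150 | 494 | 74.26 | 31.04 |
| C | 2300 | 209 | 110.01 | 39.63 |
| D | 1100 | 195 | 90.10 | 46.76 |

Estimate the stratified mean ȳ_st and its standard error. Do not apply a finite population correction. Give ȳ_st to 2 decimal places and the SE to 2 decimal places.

ȳ_st = Σ W_h ȳ_h = (2350·108.76 + 2150·74.26 + 2300·110.01 + 1100·90.10)/7900 = 97.13646
V̂(ȳ_st) = Σ W_h² s_h²/n_h, with W_h = N_h/N and N = 7900:
  stratum A: (2350/7900)²·48.02²/319 = 0.639639
  stratum B: (2150/7900)²·31.04²/494 = 0.144457
  stratum C: (2300/7900)²·39.63²/209 = 0.636947
  stratum D: (1100/7900)²·46.76²/195 = 0.217393
V̂(ȳ_st) = 1.63844
SE(ȳ_st) = √1.63844 = 1.28001

ȳ_st ≈ 97.14, SE ≈ 1.28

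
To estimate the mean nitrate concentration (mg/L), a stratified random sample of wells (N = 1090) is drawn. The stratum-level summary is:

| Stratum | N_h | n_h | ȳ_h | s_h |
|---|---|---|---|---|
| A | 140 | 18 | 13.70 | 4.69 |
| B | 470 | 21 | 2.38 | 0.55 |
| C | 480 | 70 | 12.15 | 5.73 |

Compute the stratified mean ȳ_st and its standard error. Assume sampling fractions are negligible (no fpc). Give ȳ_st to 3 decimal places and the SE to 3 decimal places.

ȳ_st ≈ 8.136, SE ≈ 0.337

ȳ_st = Σ W_h ȳ_h = (140·13.70 + 470·2.38 + 480·12.15)/1090 = 8.13633
V̂(ȳ_st) = Σ W_h² s_h²/n_h, with W_h = N_h/N and N = 1090:
  stratum A: (140/1090)²·4.69²/18 = 0.0201593
  stratum B: (470/1090)²·0.55²/21 = 0.00267824
  stratum C: (480/1090)²·5.73²/70 = 0.090958
V̂(ȳ_st) = 0.113796
SE(ȳ_st) = √0.113796 = 0.337336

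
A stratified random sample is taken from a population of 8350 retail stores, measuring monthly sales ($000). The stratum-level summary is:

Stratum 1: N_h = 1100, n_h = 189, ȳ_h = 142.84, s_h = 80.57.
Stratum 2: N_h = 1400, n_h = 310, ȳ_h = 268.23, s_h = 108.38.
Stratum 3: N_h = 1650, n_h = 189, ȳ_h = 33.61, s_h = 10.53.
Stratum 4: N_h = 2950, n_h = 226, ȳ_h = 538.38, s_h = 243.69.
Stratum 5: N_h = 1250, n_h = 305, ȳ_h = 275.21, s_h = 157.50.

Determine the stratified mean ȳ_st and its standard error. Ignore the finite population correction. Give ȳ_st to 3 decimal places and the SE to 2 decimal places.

ȳ_st ≈ 301.837, SE ≈ 6.03

ȳ_st = Σ W_h ȳ_h = (1100·142.84 + 1400·268.23 + 1650·33.61 + 2950·538.38 + 1250·275.21)/8350 = 301.83665
V̂(ȳ_st) = Σ W_h² s_h²/n_h, with W_h = N_h/N and N = 8350:
  stratum 1: (1100/8350)²·80.57²/189 = 0.59607
  stratum 2: (1400/8350)²·108.38²/310 = 1.06517
  stratum 3: (1650/8350)²·10.53²/189 = 0.0229081
  stratum 4: (2950/8350)²·243.69²/226 = 32.7973
  stratum 5: (1250/8350)²·157.50²/305 = 1.82267
V̂(ȳ_st) = 36.3041
SE(ȳ_st) = √36.3041 = 6.02529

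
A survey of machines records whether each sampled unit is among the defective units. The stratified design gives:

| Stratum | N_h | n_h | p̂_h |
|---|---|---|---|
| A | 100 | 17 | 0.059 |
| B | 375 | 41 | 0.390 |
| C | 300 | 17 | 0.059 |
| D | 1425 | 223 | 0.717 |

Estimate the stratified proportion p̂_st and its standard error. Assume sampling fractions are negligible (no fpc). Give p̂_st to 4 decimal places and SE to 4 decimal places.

N = 2200; stratum weights W_h = N_h/N.
p̂_st = Σ W_h p̂_h = (100·0.059 + 375·0.390 + 300·0.059 + 1425·0.717)/2200 = 0.54162
V̂(p̂_st) = Σ W_h² p̂_h(1−p̂_h)/(n_h−1):
  stratum A: (100/2200)²·0.059·0.941/16 = 7.16929e-06
  stratum B: (375/2200)²·0.390·0.610/40 = 0.000172803
  stratum C: (300/2200)²·0.059·0.941/16 = 6.45236e-05
  stratum D: (1425/2200)²·0.717·0.283/222 = 0.000383475
V̂(p̂_st) = 0.000627971; SE = √V̂ = 0.0250593

p̂_st ≈ 0.5416, SE ≈ 0.0251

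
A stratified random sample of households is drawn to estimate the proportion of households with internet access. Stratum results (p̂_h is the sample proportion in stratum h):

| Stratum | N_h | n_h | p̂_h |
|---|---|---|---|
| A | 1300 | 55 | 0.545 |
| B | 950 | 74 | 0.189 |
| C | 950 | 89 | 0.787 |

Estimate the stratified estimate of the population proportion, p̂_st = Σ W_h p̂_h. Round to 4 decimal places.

N = 3200; stratum weights W_h = N_h/N.
p̂_st = Σ W_h p̂_h = (1300·0.545 + 950·0.189 + 950·0.787)/3200 = 0.51116

p̂_st ≈ 0.5112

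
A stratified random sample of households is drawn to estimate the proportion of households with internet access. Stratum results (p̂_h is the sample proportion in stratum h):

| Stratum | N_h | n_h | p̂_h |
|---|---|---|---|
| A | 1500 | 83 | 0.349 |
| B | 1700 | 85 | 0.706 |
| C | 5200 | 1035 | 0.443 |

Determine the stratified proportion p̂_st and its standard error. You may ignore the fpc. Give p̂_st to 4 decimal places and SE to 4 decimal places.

N = 8400; stratum weights W_h = N_h/N.
p̂_st = Σ W_h p̂_h = (1500·0.349 + 1700·0.706 + 5200·0.443)/8400 = 0.47944
V̂(p̂_st) = Σ W_h² p̂_h(1−p̂_h)/(n_h−1):
  stratum A: (1500/8400)²·0.349·0.651/82 = 8.8352e-05
  stratum B: (1700/8400)²·0.706·0.294/84 = 0.000101207
  stratum C: (5200/8400)²·0.443·0.557/1034 = 9.14506e-05
V̂(p̂_st) = 0.00028101; SE = √V̂ = 0.0167634

p̂_st ≈ 0.4794, SE ≈ 0.0168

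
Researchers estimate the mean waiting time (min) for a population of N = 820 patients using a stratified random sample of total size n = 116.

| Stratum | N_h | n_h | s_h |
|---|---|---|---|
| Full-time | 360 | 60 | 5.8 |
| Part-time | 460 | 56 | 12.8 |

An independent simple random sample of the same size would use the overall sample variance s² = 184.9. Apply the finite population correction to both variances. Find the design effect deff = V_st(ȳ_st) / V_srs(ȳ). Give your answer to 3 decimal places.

V̂(ȳ_st) = Σ W_h² (1 − n_h/N_h) s_h²/n_h, with W_h = N_h/N and N = 820:
  stratum Full-time: (360/820)²·(1 − 60/360)·5.8²/60 = 0.0900535
  stratum Part-time: (460/820)²·(1 − 56/460)·12.8²/56 = 0.808618
V_st = 0.898672
V_srs = (1 − 116/820)·184.9/116 = 1.36848
deff = V_st / V_srs = 0.898672/1.36848 = 0.6567

deff ≈ 0.657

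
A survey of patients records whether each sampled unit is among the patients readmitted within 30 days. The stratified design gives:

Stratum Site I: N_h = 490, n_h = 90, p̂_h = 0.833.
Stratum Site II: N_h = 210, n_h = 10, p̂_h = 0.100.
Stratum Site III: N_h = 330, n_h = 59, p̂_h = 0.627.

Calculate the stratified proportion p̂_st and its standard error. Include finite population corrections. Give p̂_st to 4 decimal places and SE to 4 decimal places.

p̂_st ≈ 0.6176, SE ≈ 0.0320

N = 1030; stratum weights W_h = N_h/N.
p̂_st = Σ W_h p̂_h = (490·0.833 + 210·0.100 + 330·0.627)/1030 = 0.61755
V̂(p̂_st) = Σ W_h² (1 − n_h/N_h) p̂_h(1−p̂_h)/(n_h−1):
  stratum Site I: (490/1030)²·(1 − 90/490)·0.833·0.167/89 = 0.000288771
  stratum Site II: (210/1030)²·(1 − 10/210)·0.100·0.900/9 = 0.00039589
  stratum Site III: (330/1030)²·(1 − 59/330)·0.627·0.373/58 = 0.000339905
V̂(p̂_st) = 0.00102457; SE = √V̂ = 0.0320088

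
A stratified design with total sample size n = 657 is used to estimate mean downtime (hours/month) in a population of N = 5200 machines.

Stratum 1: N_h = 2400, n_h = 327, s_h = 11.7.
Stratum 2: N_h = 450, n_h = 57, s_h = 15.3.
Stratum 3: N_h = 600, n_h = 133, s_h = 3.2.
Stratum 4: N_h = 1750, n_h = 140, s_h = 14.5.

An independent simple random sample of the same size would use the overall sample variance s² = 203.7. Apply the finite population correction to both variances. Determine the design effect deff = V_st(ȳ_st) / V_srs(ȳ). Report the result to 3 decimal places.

deff ≈ 0.964

V̂(ȳ_st) = Σ W_h² (1 − n_h/N_h) s_h²/n_h, with W_h = N_h/N and N = 5200:
  stratum 1: (2400/5200)²·(1 − 327/2400)·11.7²/327 = 0.0770243
  stratum 2: (450/5200)²·(1 − 57/450)·15.3²/57 = 0.02686
  stratum 3: (600/5200)²·(1 − 133/600)·3.2²/133 = 0.000797829
  stratum 4: (1750/5200)²·(1 − 140/1750)·14.5²/140 = 0.156482
V_st = 0.261164
V_srs = (1 − 657/5200)·203.7/657 = 0.270873
deff = V_st / V_srs = 0.261164/0.270873 = 0.9642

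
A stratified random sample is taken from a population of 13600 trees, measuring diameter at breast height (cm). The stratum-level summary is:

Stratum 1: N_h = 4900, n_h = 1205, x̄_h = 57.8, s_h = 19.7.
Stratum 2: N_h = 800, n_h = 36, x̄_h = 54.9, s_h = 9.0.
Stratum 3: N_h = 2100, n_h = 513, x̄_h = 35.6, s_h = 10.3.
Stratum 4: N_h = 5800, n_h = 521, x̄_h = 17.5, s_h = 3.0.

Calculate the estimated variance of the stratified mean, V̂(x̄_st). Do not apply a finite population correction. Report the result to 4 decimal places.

V̂(x̄_st) = Σ W_h² s_h²/n_h, with W_h = N_h/N and N = 13600:
  stratum 1: (4900/13600)²·19.7²/1205 = 0.041808
  stratum 2: (800/13600)²·9.0²/36 = 0.00778547
  stratum 3: (2100/13600)²·10.3²/513 = 0.00493081
  stratum 4: (5800/13600)²·3.0²/521 = 0.00314183
V̂(x̄_st) = 0.0576661

V̂(x̄_st) ≈ 0.0577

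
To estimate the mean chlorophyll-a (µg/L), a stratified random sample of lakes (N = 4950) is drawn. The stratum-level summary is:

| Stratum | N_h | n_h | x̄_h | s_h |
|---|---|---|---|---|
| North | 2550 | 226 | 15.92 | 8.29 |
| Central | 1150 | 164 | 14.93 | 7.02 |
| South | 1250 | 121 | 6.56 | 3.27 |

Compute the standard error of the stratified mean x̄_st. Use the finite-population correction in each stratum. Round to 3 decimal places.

V̂(x̄_st) = Σ W_h² (1 − n_h/N_h) s_h²/n_h, with W_h = N_h/N and N = 4950:
  stratum North: (2550/4950)²·(1 − 226/2550)·8.29²/226 = 0.0735473
  stratum Central: (1150/4950)²·(1 − 164/1150)·7.02²/164 = 0.0139058
  stratum South: (1250/4950)²·(1 − 121/1250)·3.27²/121 = 0.00508983
V̂(x̄_st) = 0.0925429
SE(x̄_st) = √0.0925429 = 0.304209

SE(x̄_st) ≈ 0.304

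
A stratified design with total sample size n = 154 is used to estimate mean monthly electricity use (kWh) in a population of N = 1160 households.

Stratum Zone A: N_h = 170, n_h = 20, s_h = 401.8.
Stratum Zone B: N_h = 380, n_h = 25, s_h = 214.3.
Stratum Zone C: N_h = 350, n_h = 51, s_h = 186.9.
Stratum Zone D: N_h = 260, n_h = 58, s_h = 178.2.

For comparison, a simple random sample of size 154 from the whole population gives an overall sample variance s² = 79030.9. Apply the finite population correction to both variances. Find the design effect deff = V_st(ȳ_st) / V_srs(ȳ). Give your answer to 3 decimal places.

deff ≈ 0.925

V̂(ȳ_st) = Σ W_h² (1 − n_h/N_h) s_h²/n_h, with W_h = N_h/N and N = 1160:
  stratum Zone A: (170/1160)²·(1 − 20/170)·401.8²/20 = 152.973
  stratum Zone B: (380/1160)²·(1 − 25/380)·214.3²/25 = 184.162
  stratum Zone C: (350/1160)²·(1 − 51/350)·186.9²/51 = 53.2686
  stratum Zone D: (260/1160)²·(1 − 58/260)·178.2²/58 = 21.3696
V_st = 411.773
V_srs = (1 − 154/1160)·79030.9/154 = 445.058
deff = V_st / V_srs = 411.773/445.058 = 0.9252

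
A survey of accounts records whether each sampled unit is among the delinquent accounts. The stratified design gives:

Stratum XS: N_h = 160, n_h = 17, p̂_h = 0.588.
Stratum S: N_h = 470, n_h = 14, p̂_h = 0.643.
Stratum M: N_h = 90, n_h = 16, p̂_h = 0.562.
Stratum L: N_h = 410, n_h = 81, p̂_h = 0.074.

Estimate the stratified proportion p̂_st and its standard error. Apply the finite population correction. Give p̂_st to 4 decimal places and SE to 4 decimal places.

p̂_st ≈ 0.4223, SE ≈ 0.0584

N = 1130; stratum weights W_h = N_h/N.
p̂_st = Σ W_h p̂_h = (160·0.588 + 470·0.643 + 90·0.562 + 410·0.074)/1130 = 0.42231
V̂(p̂_st) = Σ W_h² (1 − n_h/N_h) p̂_h(1−p̂_h)/(n_h−1):
  stratum XS: (160/1130)²·(1 − 17/160)·0.588·0.412/16 = 0.000271302
  stratum S: (470/1130)²·(1 − 14/470)·0.643·0.357/13 = 0.00296375
  stratum M: (90/1130)²·(1 − 16/90)·0.562·0.438/15 = 8.55927e-05
  stratum L: (410/1130)²·(1 − 81/410)·0.074·0.926/80 = 9.04848e-05
V̂(p̂_st) = 0.00341113; SE = √V̂ = 0.0584049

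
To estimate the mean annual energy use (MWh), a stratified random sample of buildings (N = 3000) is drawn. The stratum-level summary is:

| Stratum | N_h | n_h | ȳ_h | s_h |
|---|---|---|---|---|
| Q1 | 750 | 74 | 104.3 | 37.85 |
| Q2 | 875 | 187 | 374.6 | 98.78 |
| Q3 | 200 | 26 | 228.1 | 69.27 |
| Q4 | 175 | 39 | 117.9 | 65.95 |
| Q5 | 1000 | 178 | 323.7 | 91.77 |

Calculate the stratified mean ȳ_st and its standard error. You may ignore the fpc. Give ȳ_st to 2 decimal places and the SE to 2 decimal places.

ȳ_st = Σ W_h ȳ_h = (750·104.3 + 875·374.6 + 200·228.1 + 175·117.9 + 1000·323.7)/3000 = 265.31750
V̂(ȳ_st) = Σ W_h² s_h²/n_h, with W_h = N_h/N and N = 3000:
  stratum Q1: (750/3000)²·37.85²/74 = 1.20999
  stratum Q2: (875/3000)²·98.78²/187 = 4.43885
  stratum Q3: (200/3000)²·69.27²/26 = 0.820228
  stratum Q4: (175/3000)²·65.95²/39 = 0.379488
  stratum Q5: (1000/3000)²·91.77²/178 = 5.25701
V̂(ȳ_st) = 12.1056
SE(ȳ_st) = √12.1056 = 3.4793

ȳ_st ≈ 265.32, SE ≈ 3.48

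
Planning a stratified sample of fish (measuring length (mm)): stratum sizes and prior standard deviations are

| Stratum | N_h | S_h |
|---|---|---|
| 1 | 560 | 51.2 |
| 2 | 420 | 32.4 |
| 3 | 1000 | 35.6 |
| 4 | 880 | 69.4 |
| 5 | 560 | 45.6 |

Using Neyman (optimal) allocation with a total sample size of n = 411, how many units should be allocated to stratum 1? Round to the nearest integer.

Neyman allocation: n_h = n · N_h S_h / Σ N_i S_i, with n = 411.
  stratum 1: N_h·S_h = 560·51.2 = 28672.00
  stratum 2: N_h·S_h = 420·32.4 = 13608.00
  stratum 3: N_h·S_h = 1000·35.6 = 35600.00
  stratum 4: N_h·S_h = 880·69.4 = 61072.00
  stratum 5: N_h·S_h = 560·45.6 = 25536.00
Σ N_h S_h = 164488.00
n for stratum 1 = 411·28672.00/164488.00 = 71.642 → 72

72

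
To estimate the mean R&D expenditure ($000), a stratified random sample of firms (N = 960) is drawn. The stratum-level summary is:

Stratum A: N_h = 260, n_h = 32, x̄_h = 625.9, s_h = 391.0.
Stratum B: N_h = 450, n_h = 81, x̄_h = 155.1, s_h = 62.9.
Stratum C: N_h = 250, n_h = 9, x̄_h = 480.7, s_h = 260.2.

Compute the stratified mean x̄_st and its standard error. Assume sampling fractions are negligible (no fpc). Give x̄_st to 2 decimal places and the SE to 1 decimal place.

x̄_st = Σ W_h x̄_h = (260·625.9 + 450·155.1 + 250·480.7)/960 = 367.40000
V̂(x̄_st) = Σ W_h² s_h²/n_h, with W_h = N_h/N and N = 960:
  stratum A: (260/960)²·391.0²/32 = 350.435
  stratum B: (450/960)²·62.9²/81 = 10.7324
  stratum C: (250/960)²·260.2²/9 = 510.164
V̂(x̄_st) = 871.331
SE(x̄_st) = √871.331 = 29.5183

x̄_st ≈ 367.40, SE ≈ 29.5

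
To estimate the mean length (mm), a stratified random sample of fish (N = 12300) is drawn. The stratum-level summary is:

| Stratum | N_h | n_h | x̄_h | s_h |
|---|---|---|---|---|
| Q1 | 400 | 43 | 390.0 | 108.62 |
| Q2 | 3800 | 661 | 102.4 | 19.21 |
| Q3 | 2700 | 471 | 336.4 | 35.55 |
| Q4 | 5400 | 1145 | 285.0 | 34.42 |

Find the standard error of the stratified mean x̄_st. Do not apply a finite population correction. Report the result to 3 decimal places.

V̂(x̄_st) = Σ W_h² s_h²/n_h, with W_h = N_h/N and N = 12300:
  stratum Q1: (400/12300)²·108.62²/43 = 0.290176
  stratum Q2: (3800/12300)²·19.21²/661 = 0.0532856
  stratum Q3: (2700/12300)²·35.55²/471 = 0.129293
  stratum Q4: (5400/12300)²·34.42²/1145 = 0.199431
V̂(x̄_st) = 0.672186
SE(x̄_st) = √0.672186 = 0.819869

SE(x̄_st) ≈ 0.820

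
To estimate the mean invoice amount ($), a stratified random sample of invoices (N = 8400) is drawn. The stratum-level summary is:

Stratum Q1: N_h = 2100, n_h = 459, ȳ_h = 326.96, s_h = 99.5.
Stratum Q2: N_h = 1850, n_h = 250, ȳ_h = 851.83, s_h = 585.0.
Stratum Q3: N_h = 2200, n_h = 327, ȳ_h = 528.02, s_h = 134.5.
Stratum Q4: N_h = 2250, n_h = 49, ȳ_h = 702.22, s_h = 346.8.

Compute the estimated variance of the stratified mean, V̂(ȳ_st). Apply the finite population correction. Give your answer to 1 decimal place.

V̂(ȳ_st) ≈ 234.0

V̂(ȳ_st) = Σ W_h² (1 − n_h/N_h) s_h²/n_h, with W_h = N_h/N and N = 8400:
  stratum Q1: (2100/8400)²·(1 − 459/2100)·99.5²/459 = 1.05342
  stratum Q2: (1850/8400)²·(1 − 250/1850)·585.0²/250 = 57.4255
  stratum Q3: (2200/8400)²·(1 − 327/2200)·134.5²/327 = 3.23072
  stratum Q4: (2250/8400)²·(1 − 49/2250)·346.8²/49 = 172.269
V̂(ȳ_st) = 233.978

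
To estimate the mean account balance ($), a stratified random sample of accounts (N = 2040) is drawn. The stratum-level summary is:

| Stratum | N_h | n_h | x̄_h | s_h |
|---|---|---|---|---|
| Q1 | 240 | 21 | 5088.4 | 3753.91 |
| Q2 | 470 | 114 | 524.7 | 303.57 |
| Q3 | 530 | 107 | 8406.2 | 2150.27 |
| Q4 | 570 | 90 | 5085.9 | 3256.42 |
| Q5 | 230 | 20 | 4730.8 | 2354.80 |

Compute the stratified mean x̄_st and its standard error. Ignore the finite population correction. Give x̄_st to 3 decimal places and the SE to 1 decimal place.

x̄_st = Σ W_h x̄_h = (240·5088.4 + 470·524.7 + 530·8406.2 + 570·5085.9 + 230·4730.8)/2040 = 4857.92059
V̂(x̄_st) = Σ W_h² s_h²/n_h, with W_h = N_h/N and N = 2040:
  stratum Q1: (240/2040)²·3753.91²/21 = 9287.75
  stratum Q2: (470/2040)²·303.57²/114 = 42.909
  stratum Q3: (530/2040)²·2150.27²/107 = 2916.71
  stratum Q4: (570/2040)²·3256.42²/90 = 9198.73
  stratum Q5: (230/2040)²·2354.80²/20 = 3524.3
V̂(x̄_st) = 24970.4
SE(x̄_st) = √24970.4 = 158.02

x̄_st ≈ 4857.921, SE ≈ 158.0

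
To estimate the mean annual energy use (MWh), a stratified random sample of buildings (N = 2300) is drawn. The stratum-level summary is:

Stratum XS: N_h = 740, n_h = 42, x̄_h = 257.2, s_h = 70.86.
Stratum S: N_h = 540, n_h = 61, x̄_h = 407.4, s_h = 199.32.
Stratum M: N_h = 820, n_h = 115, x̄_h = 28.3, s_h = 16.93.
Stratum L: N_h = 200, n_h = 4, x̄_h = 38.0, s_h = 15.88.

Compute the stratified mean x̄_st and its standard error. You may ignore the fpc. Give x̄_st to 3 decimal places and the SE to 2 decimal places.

x̄_st ≈ 191.796, SE ≈ 7.00

x̄_st = Σ W_h x̄_h = (740·257.2 + 540·407.4 + 820·28.3 + 200·38.0)/2300 = 191.79565
V̂(x̄_st) = Σ W_h² s_h²/n_h, with W_h = N_h/N and N = 2300:
  stratum XS: (740/2300)²·70.86²/42 = 12.3754
  stratum S: (540/2300)²·199.32²/61 = 35.9008
  stratum M: (820/2300)²·16.93²/115 = 0.316802
  stratum L: (200/2300)²·15.88²/4 = 0.4767
V̂(x̄_st) = 49.0697
SE(x̄_st) = √49.0697 = 7.00498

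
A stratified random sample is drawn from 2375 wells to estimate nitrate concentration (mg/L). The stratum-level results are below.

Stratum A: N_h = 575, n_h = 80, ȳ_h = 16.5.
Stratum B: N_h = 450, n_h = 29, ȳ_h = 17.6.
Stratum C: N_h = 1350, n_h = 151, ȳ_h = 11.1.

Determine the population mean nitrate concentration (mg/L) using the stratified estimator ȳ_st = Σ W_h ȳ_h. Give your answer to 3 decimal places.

N = Σ N_h = 2375. Stratum weights W_h = N_h/N.
ȳ_st = (575·16.5 + 450·17.6 + 1350·11.1) / 2375 = 13.63895

ȳ_st ≈ 13.639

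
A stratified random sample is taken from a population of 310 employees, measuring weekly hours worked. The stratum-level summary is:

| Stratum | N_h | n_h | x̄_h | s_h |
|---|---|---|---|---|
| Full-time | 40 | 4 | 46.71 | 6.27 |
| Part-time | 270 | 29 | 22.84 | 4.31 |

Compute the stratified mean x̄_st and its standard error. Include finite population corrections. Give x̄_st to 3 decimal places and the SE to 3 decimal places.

x̄_st ≈ 25.920, SE ≈ 0.762

x̄_st = Σ W_h x̄_h = (40·46.71 + 270·22.84)/310 = 25.92000
V̂(x̄_st) = Σ W_h² (1 − n_h/N_h) s_h²/n_h, with W_h = N_h/N and N = 310:
  stratum Full-time: (40/310)²·(1 − 4/40)·6.27²/4 = 0.14727
  stratum Part-time: (270/310)²·(1 − 29/270)·4.31²/29 = 0.433725
V̂(x̄_st) = 0.580994
SE(x̄_st) = √0.580994 = 0.76223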